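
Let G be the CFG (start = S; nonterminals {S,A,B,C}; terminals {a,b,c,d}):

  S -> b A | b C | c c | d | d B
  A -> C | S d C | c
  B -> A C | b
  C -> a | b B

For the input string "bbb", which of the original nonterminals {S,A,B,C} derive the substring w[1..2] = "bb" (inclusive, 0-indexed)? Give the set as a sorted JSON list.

Convert to CNF:
  S -> T0 B | T1 A | T1 C | T2 T2 | d
  A -> S X3 | T1 B | a | c
  B -> A C | b
  C -> T1 B | a
  T0 -> d
  T1 -> b
  T2 -> c
  X3 -> T0 C

Fill CYK table bottom-up — only the sub-triangle for w[1..2]:
  cell(1,1) b: {B,T1}  orig:{B}
  cell(2,2) b: {B,T1}  orig:{B}
  cell(1,2) bb: {A,C}

Original NTs in T[1,2] deriving "bb": ["A", "C"]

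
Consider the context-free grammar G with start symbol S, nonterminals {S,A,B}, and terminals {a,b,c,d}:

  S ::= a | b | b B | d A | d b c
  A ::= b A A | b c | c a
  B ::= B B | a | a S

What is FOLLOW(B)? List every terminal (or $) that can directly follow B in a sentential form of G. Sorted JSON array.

Compute FIRST by fixpoint:
iter 1:
  A via A→b A A: +{b}
  A via A→c a: +{c}
  B via B→a: +{a}
  S via S→a: +{a}
  S via S→b: +{b}
  S via S→d A: +{d}
  FIRST[S]={a,b,d}  FIRST[A]={b,c}  FIRST[B]={a}
iter 2: done
  FIRST[S]={a,b,d}  FIRST[A]={b,c}  FIRST[B]={a}

Compute FOLLOW by fixpoint:
FOLLOW(S) := {$}
iter 1:
  A→b A A: FOLLOW(A) ⊇ FIRST(A) = {b,c}; new: +{b,c}
  B→B B: FOLLOW(B) ⊇ FIRST(B) = {a}; new: +{a}
  B→a S: FOLLOW(S) ⊇ FOLLOW(B) ⊇ {a}; new: +{a}
  S→b B: FOLLOW(B) ⊇ FOLLOW(S) ⊇ {$,a}; new: +{$}
  S→d A: FOLLOW(A) ⊇ FOLLOW(S) ⊇ {$,a}; new: +{$,a}
  FOLLOW(S)={$,a}  FOLLOW(A)={$,a,b,c}  FOLLOW(B)={$,a}
iter 2: done
  FOLLOW(S)={$,a}  FOLLOW(A)={$,a,b,c}  FOLLOW(B)={$,a}

FOLLOW(B) = ["$", "a"]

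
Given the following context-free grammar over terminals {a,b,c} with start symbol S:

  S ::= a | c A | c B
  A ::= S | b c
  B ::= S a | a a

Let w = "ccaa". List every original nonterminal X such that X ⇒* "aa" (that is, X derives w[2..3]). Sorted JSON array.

Convert to CNF:
  S -> T1 A | T1 B | a
  A -> T0 T1 | T1 A | T1 B | a
  B -> S T2 | T2 T2
  T0 -> b
  T1 -> c
  T2 -> a

CYK fill, restricted to cells inside w[2..3]:
  [2..2]={A,S,T2}  "a"  orig:{A,S}
  [3..3]={A,S,T2}  "a"  orig:{A,S}
  [2..3]={B}  "aa"

Original NTs in T[2,3] deriving "aa": ["B"]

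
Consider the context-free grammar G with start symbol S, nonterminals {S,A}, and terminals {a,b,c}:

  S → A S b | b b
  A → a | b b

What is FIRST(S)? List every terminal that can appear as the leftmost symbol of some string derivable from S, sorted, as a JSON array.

FIRST sets, iterate to fixpoint:
iter 1:
  A via A→a: +{a}
  A via A→b b: +{b}
  S via S→A S b: +{a,b}
  FIRST(S)={a,b}  FIRST(A)={a,b}
iter 2: (no change)
  FIRST(S)={a,b}  FIRST(A)={a,b}

FIRST(S) = ["a", "b"]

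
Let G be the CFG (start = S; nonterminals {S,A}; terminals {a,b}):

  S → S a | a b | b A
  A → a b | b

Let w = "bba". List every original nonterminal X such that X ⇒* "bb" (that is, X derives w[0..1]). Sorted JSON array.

CNF form of G:
  S -> S T0 | T0 T1 | T1 A
  A -> T0 T1 | b
  T0 -> a
  T1 -> b

CYK fill — only the sub-triangle for w[0..1]:
  [0..0]={A,T1}  "b"  orig:{A}
  [1..1]={A,T1}  "b"  orig:{A}
  [0..1]={S}  "bb"

Original NTs in T[0,1] deriving "bb": ["S"]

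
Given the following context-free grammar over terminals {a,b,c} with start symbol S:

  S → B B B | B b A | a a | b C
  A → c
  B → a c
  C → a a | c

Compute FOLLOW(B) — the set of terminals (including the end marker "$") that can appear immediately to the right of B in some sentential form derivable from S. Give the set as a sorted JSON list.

FIRST iteration:
[1]
  A via A→c: +{c}
  B via B→a c: +{a}
  C via C→a a: +{a}
  C via C→c: +{c}
  S via S→B B B: +{a}
  S via S→b C: +{b}
  FIRST(S)={a,b}  FIRST(A)={c}  FIRST(B)={a}  FIRST(C)={a,c}
[2] done
  FIRST(S)={a,b}  FIRST(A)={c}  FIRST(B)={a}  FIRST(C)={a,c}

FOLLOW iteration:
initialize: $ ∈ FOLLOW(S)
pass 1:
  S→B B B: FOLLOW(B) ⊇ FIRST(B) = {a}; new: +{a}
  S→B B B: FOLLOW(B) ⊇ FOLLOW(S) ⊇ {$}; new: +{$}
  S→B b A: FOLLOW(B) ⊇ FIRST(b) = {b}; new: +{b}
  S→B b A: FOLLOW(A) ⊇ FOLLOW(S) ⊇ {$}; new: +{$}
  S→b C: FOLLOW(C) ⊇ FOLLOW(S) ⊇ {$}; new: +{$}
  FOLLOW(S)={$}  FOLLOW(A)={$}  FOLLOW(B)={$,a,b}  FOLLOW(C)={$}
pass 2: — fixpoint
  FOLLOW(S)={$}  FOLLOW(A)={$}  FOLLOW(B)={$,a,b}  FOLLOW(C)={$}

FOLLOW(B) = ["$", "a", "b"]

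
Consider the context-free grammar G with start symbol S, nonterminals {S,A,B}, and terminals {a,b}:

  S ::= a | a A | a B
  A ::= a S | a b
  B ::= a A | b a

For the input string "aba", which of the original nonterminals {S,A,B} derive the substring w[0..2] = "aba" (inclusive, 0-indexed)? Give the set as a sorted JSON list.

Convert to CNF:
  S -> T0 A | T0 B | a
  A -> T0 S | T0 T1
  B -> T0 A | T1 T0
  T0 -> a
  T1 -> b

CYK fill (cells [i..j] with 0 ≤ i ≤ j ≤ 2 only):
  cell(0,0) a: {S,T0}  orig:{S}
  cell(1,1) b: {T1}  orig:{}
  cell(2,2) a: {S,T0}  orig:{S}
  cell(0,1) ab: {A}
  cell(1,2) ba: {B}
  cell(0,2) aba: {S}

Original NTs in T[0,2] deriving "aba": ["S"]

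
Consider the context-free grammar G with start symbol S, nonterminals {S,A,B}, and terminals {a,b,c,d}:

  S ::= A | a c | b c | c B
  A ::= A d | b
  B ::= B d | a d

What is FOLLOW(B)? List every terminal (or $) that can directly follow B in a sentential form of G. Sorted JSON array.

FIRST sets, iterate to fixpoint:
iter 1:
  A via A→b: +{b}
  B via B→a d: +{a}
  S via S→A: +{b}
  S via S→a c: +{a}
  S via S→c B: +{c}
  FIRST(S)={a,b,c}  FIRST(A)={b}  FIRST(B)={a}
iter 2: done
  FIRST(S)={a,b,c}  FIRST(A)={b}  FIRST(B)={a}

FOLLOW iteration:
FOLLOW(S) := {$}
round 1:
  A→A d: FOLLOW(A) ⊇ FIRST(d) = {d}; new: +{d}
  B→B d: FOLLOW(B) ⊇ FIRST(d) = {d}; new: +{d}
  S→A: FOLLOW(A) ⊇ FOLLOW(S) ⊇ {$}; new: +{$}
  S→c B: FOLLOW(B) ⊇ FOLLOW(S) ⊇ {$}; new: +{$}
  FOLLOW(S)={$}  FOLLOW(A)={$,d}  FOLLOW(B)={$,d}
round 2: (no change)
  FOLLOW(S)={$}  FOLLOW(A)={$,d}  FOLLOW(B)={$,d}

FOLLOW(B) = ["$", "d"]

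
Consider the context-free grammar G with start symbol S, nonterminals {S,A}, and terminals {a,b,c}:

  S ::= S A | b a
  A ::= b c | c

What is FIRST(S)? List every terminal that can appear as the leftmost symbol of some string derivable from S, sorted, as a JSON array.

Compute FIRST by fixpoint:
iter 1:
  A via A→b c: +{b}
  A via A→c: +{c}
  S via S→b a: +{b}
  FIRST(S)={b}  FIRST(A)={b,c}
iter 2: — fixpoint
  FIRST(S)={b}  FIRST(A)={b,c}

FIRST(S) = ["b"]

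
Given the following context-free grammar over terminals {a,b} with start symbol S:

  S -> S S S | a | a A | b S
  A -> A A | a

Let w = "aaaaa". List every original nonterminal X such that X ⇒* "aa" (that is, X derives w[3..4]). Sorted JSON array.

CNF form of G:
  S -> S X2 | T0 A | T1 S | a
  A -> A A | a
  T0 -> a
  T1 -> b
  X2 -> S S

Fill CYK table bottom-up (cells [i..j] with 3 ≤ i ≤ j ≤ 4 only):
  cell(3,3) a: {A,S,T0}  orig:{A,S}
  cell(4,4) a: {A,S,T0}  orig:{A,S}
  cell(3,4) aa: {A,S,X2}  orig:{A,S}

Original NTs in T[3,4] deriving "aa": ["A", "S"]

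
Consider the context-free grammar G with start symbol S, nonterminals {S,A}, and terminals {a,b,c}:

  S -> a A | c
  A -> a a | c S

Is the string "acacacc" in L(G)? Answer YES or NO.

CNF form of G:
  S -> T0 A | c
  A -> T0 T0 | T1 S
  T0 -> a
  T1 -> c

CYK table (by increasing span):
  [0..0]={T0}  "a"  orig:{}
  [1..1]={S,T1}  "c"  orig:{S}
  [2..2]={T0}  "a"  orig:{}
  [3..3]={S,T1}  "c"  orig:{S}
  [4..4]={T0}  "a"  orig:{}
  [5..5]={S,T1}  "c"  orig:{S}
  [6..6]={S,T1}  "c"  orig:{S}
  [0..1]=∅  "ac"
  [1..2]=∅  "ca"
  [2..3]=∅  "ac"
  [3..4]=∅  "ca"
  [4..5]=∅  "ac"
  [5..6]={A}  "cc"
  [0..2]=∅  "aca"
  [1..3]=∅  "cac"
  [2..4]=∅  "aca"
  [3..5]=∅  "cac"
  [4..6]={S}  "acc"
  [0..3]=∅  "acac"
  [1..4]=∅  "caca"
  [2..5]=∅  "acac"
  [3..6]={A}  "cacc"
  [0..4]=∅  "acaca"
  [1..5]=∅  "cacac"
  [2..6]={S}  "acacc"
  [0..5]=∅  "acacac"
  [1..6]={A}  "cacacc"
  [0..6]={S}  "acacacc"

S ∈ T[0,6] ⇒ YES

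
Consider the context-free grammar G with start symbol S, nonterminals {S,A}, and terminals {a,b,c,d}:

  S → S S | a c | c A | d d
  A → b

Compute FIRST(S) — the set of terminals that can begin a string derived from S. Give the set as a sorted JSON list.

FIRST iteration:
round 1:
  A via A→b: +{b}
  S via S→a c: +{a}
  S via S→c A: +{c}
  S via S→d d: +{d}
  FIRST(S)={a,c,d}  FIRST(A)={b}
round 2: — fixpoint
  FIRST(S)={a,c,d}  FIRST(A)={b}

FIRST(S) = ["a", "c", "d"]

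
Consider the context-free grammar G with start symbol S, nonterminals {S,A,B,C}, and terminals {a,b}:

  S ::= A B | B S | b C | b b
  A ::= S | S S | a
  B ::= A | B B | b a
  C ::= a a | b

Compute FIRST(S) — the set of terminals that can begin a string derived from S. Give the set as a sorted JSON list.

FIRST iteration:
round 1:
  A via A→a: +{a}
  B via B→A: +{a}
  B via B→b a: +{b}
  C via C→a a: +{a}
  C via C→b: +{b}
  S via S→A B: +{a}
  S via S→B S: +{b}
  S: {a,b}  A: {a}  B: {a,b}  C: {a,b}
round 2:
  A via A→S: +{b}
  S: {a,b}  A: {a,b}  B: {a,b}  C: {a,b}
round 3: done
  S: {a,b}  A: {a,b}  B: {a,b}  C: {a,b}

FIRST(S) = ["a", "b"]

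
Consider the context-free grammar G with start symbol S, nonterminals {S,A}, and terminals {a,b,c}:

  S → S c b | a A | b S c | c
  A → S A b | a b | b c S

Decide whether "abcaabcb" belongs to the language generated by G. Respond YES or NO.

Convert to CNF:
  S -> S X5 | T0 X6 | T1 A | c
  A -> S X3 | T0 X4 | T1 T0
  T0 -> b
  T1 -> a
  T2 -> c
  X3 -> A T0
  X4 -> T2 S
  X5 -> T2 T0
  X6 -> S T2

CYK table (by increasing span):
  cell(0,0) a: {T1}  orig:{}
  cell(1,1) b: {T0}  orig:{}
  cell(2,2) c: {S,T2}  orig:{S}
  cell(3,3) a: {T1}  orig:{}
  cell(4,4) a: {T1}  orig:{}
  cell(5,5) b: {T0}  orig:{}
  cell(6,6) c: {S,T2}  orig:{S}
  cell(7,7) b: {T0}  orig:{}
  cell(0,1) ab: {A}
  cell(1,2) bc: ∅
  cell(2,3) ca: ∅
  cell(3,4) aa: ∅
  cell(4,5) ab: {A}
  cell(5,6) bc: ∅
  cell(6,7) cb: {X5}  orig:{}
  cell(0,2) abc: ∅
  cell(1,3) bca: ∅
  cell(2,4) caa: ∅
  cell(3,5) aab: {S}
  cell(4,6) abc: ∅
  cell(5,7) bcb: ∅
  cell(0,3) abca: ∅
  cell(1,4) bcaa: ∅
  cell(2,5) caab: {X4}  orig:{}
  cell(3,6) aabc: {X6}  orig:{}
  cell(4,7) abcb: ∅
  cell(0,4) abcaa: ∅
  cell(1,5) bcaab: {A}
  cell(2,6) caabc: ∅
  cell(3,7) aabcb: {S}
  cell(0,5) abcaab: {S}
  cell(1,6) bcaabc: ∅
  cell(2,7) caabcb: {X4}  orig:{}
  cell(0,6) abcaabc: {X6}  orig:{}
  cell(1,7) bcaabcb: {A}
  cell(0,7) abcaabcb: {S}

S ∈ T[0,7] ⇒ YES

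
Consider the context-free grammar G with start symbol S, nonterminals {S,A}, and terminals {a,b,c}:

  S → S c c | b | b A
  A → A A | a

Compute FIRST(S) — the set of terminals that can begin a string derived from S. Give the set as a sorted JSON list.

FIRST iteration:
pass 1:
  A via A→a: +{a}
  S via S→b: +{b}
  FIRST[S]={b}  FIRST[A]={a}
pass 2: (no change)
  FIRST[S]={b}  FIRST[A]={a}

FIRST(S) = ["b"]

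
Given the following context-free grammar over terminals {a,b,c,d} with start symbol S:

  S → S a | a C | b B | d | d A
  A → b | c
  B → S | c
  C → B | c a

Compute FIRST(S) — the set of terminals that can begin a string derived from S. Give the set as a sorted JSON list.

Compute FIRST by fixpoint:
iter 1:
  A via A→b: +{b}
  A via A→c: +{c}
  B via B→c: +{c}
  C via C→B: +{c}
  S via S→a C: +{a}
  S via S→b B: +{b}
  S via S→d: +{d}
  S: {a,b,d}  A: {b,c}  B: {c}  C: {c}
iter 2:
  B via B→S: +{a,b,d}
  C via C→B: +{a,b,d}
  S: {a,b,d}  A: {b,c}  B: {a,b,c,d}  C: {a,b,c,d}
iter 3: (stable)
  S: {a,b,d}  A: {b,c}  B: {a,b,c,d}  C: {a,b,c,d}

FIRST(S) = ["a", "b", "d"]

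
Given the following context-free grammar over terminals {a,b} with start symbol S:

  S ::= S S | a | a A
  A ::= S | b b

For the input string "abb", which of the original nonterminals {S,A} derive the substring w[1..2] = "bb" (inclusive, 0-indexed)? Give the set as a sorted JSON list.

Convert to CNF:
  S -> S S | T0 A | a
  A -> S S | T0 A | T1 T1 | a
  T0 -> a
  T1 -> b

CYK fill (cells [i..j] with 1 ≤ i ≤ j ≤ 2 only):
  T[1,1] 'b' = {T1}  orig:{}
  T[2,2] 'b' = {T1}  orig:{}
  T[1,2] 'bb' = {A}

Original NTs in T[1,2] deriving "bb": ["A"]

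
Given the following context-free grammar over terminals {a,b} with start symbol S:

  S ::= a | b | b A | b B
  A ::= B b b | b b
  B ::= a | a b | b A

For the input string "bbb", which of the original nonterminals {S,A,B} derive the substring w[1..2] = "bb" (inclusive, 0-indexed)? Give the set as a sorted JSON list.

CNF form of G:
  S -> T0 A | T0 B | a | b
  A -> B X2 | T0 T0
  B -> T0 A | T1 T0 | a
  T0 -> b
  T1 -> a
  X2 -> T0 T0

Fill CYK table bottom-up (cells [i..j] with 1 ≤ i ≤ j ≤ 2 only):
  cell(1,1) b: {S,T0}  orig:{S}
  cell(2,2) b: {S,T0}  orig:{S}
  cell(1,2) bb: {A,X2}  orig:{A}

Original NTs in T[1,2] deriving "bb": ["A"]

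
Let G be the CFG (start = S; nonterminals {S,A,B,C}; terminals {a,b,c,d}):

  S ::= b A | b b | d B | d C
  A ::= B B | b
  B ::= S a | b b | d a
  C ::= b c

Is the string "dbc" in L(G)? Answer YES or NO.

Convert to CNF:
  S -> T1 A | T1 T1 | T2 B | T2 C
  A -> B B | b
  B -> S T0 | T1 T1 | T2 T0
  C -> T1 T3
  T0 -> a
  T1 -> b
  T2 -> d
  T3 -> c

CYK table (by increasing span):
  cell(0,0) d: {T2}  orig:{}
  cell(1,1) b: {A,T1}  orig:{A}
  cell(2,2) c: {T3}  orig:{}
  cell(0,1) db: ∅
  cell(1,2) bc: {C}
  cell(0,2) dbc: {S}

S ∈ T[0,2] ⇒ YES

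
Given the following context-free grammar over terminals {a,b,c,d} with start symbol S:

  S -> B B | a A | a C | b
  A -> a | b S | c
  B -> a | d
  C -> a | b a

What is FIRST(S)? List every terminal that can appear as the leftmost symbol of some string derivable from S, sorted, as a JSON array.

FIRST sets, iterate to fixpoint:
[1]
  A via A→a: +{a}
  A via A→b S: +{b}
  A via A→c: +{c}
  B via B→a: +{a}
  B via B→d: +{d}
  C via C→a: +{a}
  C via C→b a: +{b}
  S via S→B B: +{a,d}
  S via S→b: +{b}
  S: {a,b,d}  A: {a,b,c}  B: {a,d}  C: {a,b}
[2] (stable)
  S: {a,b,d}  A: {a,b,c}  B: {a,d}  C: {a,b}

FIRST(S) = ["a", "b", "d"]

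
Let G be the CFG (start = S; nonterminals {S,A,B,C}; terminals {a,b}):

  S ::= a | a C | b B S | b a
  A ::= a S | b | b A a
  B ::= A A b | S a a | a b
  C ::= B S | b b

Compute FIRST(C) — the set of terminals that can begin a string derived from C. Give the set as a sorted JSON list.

Compute FIRST by fixpoint:
pass 1:
  A via A→a S: +{a}
  A via A→b: +{b}
  B via B→A A b: +{a,b}
  C via C→B S: +{a,b}
  S via S→a: +{a}
  S via S→b B S: +{b}
  FIRST[S]={a,b}  FIRST[A]={a,b}  FIRST[B]={a,b}  FIRST[C]={a,b}
pass 2: — fixpoint
  FIRST[S]={a,b}  FIRST[A]={a,b}  FIRST[B]={a,b}  FIRST[C]={a,b}

FIRST(C) = ["a", "b"]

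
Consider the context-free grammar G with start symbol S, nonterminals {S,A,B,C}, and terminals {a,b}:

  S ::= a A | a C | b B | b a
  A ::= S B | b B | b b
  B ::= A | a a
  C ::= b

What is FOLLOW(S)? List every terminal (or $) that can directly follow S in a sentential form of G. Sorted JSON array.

FIRST iteration:
round 1:
  A via A→b B: +{b}
  B via B→A: +{b}
  B via B→a a: +{a}
  C via C→b: +{b}
  S via S→a A: +{a}
  S via S→b B: +{b}
  FIRST[S]={a,b}  FIRST[A]={b}  FIRST[B]={a,b}  FIRST[C]={b}
round 2:
  A via A→S B: +{a}
  FIRST[S]={a,b}  FIRST[A]={a,b}  FIRST[B]={a,b}  FIRST[C]={b}
round 3: (no change)
  FIRST[S]={a,b}  FIRST[A]={a,b}  FIRST[B]={a,b}  FIRST[C]={b}

FOLLOW iteration:
initialize: $ ∈ FOLLOW(S)
pass 1:
  A→S B: FOLLOW(S) ⊇ FIRST(B) = {a,b}; new: +{a,b}
  S→a A: FOLLOW(A) ⊇ FOLLOW(S) ⊇ {$,a,b}; new: +{$,a,b}
  S→a C: FOLLOW(C) ⊇ FOLLOW(S) ⊇ {$,a,b}; new: +{$,a,b}
  S→b B: FOLLOW(B) ⊇ FOLLOW(S) ⊇ {$,a,b}; new: +{$,a,b}
  S: {$,a,b}  A: {$,a,b}  B: {$,a,b}  C: {$,a,b}
pass 2: — fixpoint
  S: {$,a,b}  A: {$,a,b}  B: {$,a,b}  C: {$,a,b}

FOLLOW(S) = ["$", "a", "b"]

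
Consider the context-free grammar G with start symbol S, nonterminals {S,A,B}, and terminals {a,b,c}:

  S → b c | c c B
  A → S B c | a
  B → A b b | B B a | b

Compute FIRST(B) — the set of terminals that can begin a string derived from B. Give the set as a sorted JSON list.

Compute FIRST by fixpoint:
iter 1:
  A via A→a: +{a}
  B via B→A b b: +{a}
  B via B→b: +{b}
  S via S→b c: +{b}
  S via S→c c B: +{c}
  FIRST[S]={b,c}  FIRST[A]={a}  FIRST[B]={a,b}
iter 2:
  A via A→S B c: +{b,c}
  B via B→A b b: +{c}
  FIRST[S]={b,c}  FIRST[A]={a,b,c}  FIRST[B]={a,b,c}
iter 3: (no change)
  FIRST[S]={b,c}  FIRST[A]={a,b,c}  FIRST[B]={a,b,c}

FIRST(B) = ["a", "b", "c"]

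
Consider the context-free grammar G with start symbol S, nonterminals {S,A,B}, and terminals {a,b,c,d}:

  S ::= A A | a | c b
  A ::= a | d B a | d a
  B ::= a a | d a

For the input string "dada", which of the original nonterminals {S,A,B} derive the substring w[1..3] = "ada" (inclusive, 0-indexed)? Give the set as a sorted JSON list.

Convert to CNF:
  S -> A A | T2 T3 | a
  A -> T0 T1 | T0 X4 | a
  B -> T0 T1 | T1 T1
  T0 -> d
  T1 -> a
  T2 -> c
  T3 -> b
  X4 -> B T1

CYK table (by increasing span) — only the sub-triangle for w[1..3]:
  cell(1,1) a: {A,S,T1}  orig:{A,S}
  cell(2,2) d: {T0}  orig:{}
  cell(3,3) a: {A,S,T1}  orig:{A,S}
  cell(1,2) ad: ∅
  cell(2,3) da: {A,B}
  cell(1,3) ada: {S}

Original NTs in T[1,3] deriving "ada": ["S"]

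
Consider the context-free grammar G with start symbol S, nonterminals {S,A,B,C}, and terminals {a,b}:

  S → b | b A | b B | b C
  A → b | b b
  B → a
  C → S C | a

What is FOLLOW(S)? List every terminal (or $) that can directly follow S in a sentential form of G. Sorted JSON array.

FIRST sets, iterate to fixpoint:
[1]
  A via A→b: +{b}
  B via B→a: +{a}
  C via C→a: +{a}
  S via S→b: +{b}
  S: {b}  A: {b}  B: {a}  C: {a}
[2]
  C via C→S C: +{b}
  S: {b}  A: {b}  B: {a}  C: {a,b}
[3] done
  S: {b}  A: {b}  B: {a}  C: {a,b}

Compute FOLLOW by fixpoint:
seed FOLLOW(S) with $
iter 1:
  C→S C: FOLLOW(S) ⊇ FIRST(C) = {a,b}; new: +{a,b}
  S→b A: FOLLOW(A) ⊇ FOLLOW(S) ⊇ {$,a,b}; new: +{$,a,b}
  S→b B: FOLLOW(B) ⊇ FOLLOW(S) ⊇ {$,a,b}; new: +{$,a,b}
  S→b C: FOLLOW(C) ⊇ FOLLOW(S) ⊇ {$,a,b}; new: +{$,a,b}
  FOLLOW(S)={$,a,b}  FOLLOW(A)={$,a,b}  FOLLOW(B)={$,a,b}  FOLLOW(C)={$,a,b}
iter 2: (no change)
  FOLLOW(S)={$,a,b}  FOLLOW(A)={$,a,b}  FOLLOW(B)={$,a,b}  FOLLOW(C)={$,a,b}

FOLLOW(S) = ["$", "a", "b"]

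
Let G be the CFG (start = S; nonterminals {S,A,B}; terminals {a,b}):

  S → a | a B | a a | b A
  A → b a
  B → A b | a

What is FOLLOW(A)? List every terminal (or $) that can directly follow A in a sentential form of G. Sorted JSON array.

FIRST iteration:
iter 1:
  A via A→b a: +{b}
  B via B→A b: +{b}
  B via B→a: +{a}
  S via S→a: +{a}
  S via S→b A: +{b}
  FIRST[S]={a,b}  FIRST[A]={b}  FIRST[B]={a,b}
iter 2: (stable)
  FIRST[S]={a,b}  FIRST[A]={b}  FIRST[B]={a,b}

Compute FOLLOW by fixpoint:
initialize: $ ∈ FOLLOW(S)
pass 1:
  B→A b: FOLLOW(A) ⊇ FIRST(b) = {b}; new: +{b}
  S→a B: FOLLOW(B) ⊇ FOLLOW(S) ⊇ {$}; new: +{$}
  S→b A: FOLLOW(A) ⊇ FOLLOW(S) ⊇ {$}; new: +{$}
  FOLLOW[S]={$}  FOLLOW[A]={$,b}  FOLLOW[B]={$}
pass 2: done
  FOLLOW[S]={$}  FOLLOW[A]={$,b}  FOLLOW[B]={$}

FOLLOW(A) = ["$", "b"]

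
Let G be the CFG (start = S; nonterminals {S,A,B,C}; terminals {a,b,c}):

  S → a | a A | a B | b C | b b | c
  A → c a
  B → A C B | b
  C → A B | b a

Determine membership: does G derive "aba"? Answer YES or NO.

CNF form of G:
  S -> T1 A | T1 B | T2 C | T2 T2 | a | c
  A -> T0 T1
  B -> A X3 | b
  C -> A B | T2 T1
  T0 -> c
  T1 -> a
  T2 -> b
  X3 -> C B

Fill CYK table bottom-up:
  T[0,0] 'a' = {S,T1}  orig:{S}
  T[1,1] 'b' = {B,T2}  orig:{B}
  T[2,2] 'a' = {S,T1}  orig:{S}
  T[0,1] 'ab' = {S}
  T[1,2] 'ba' = {C}
  T[0,2] 'aba' = ∅

S ∉ T[0,2] ⇒ NO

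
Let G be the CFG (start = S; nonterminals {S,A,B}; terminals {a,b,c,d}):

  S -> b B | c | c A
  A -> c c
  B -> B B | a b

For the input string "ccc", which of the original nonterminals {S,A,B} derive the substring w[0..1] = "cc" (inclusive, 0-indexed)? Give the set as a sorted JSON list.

CNF form of G:
  S -> T0 A | T2 B | c
  A -> T0 T0
  B -> B B | T1 T2
  T0 -> c
  T1 -> a
  T2 -> b

Fill CYK table bottom-up, restricted to cells inside w[0..1]:
  cell(0,0) c: {S,T0}  orig:{S}
  cell(1,1) c: {S,T0}  orig:{S}
  cell(0,1) cc: {A}

Original NTs in T[0,1] deriving "cc": ["A"]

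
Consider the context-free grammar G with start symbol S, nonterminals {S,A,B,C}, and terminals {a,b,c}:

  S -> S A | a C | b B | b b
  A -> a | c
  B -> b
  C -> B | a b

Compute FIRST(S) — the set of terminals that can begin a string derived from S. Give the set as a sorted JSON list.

Compute FIRST by fixpoint:
pass 1:
  A via A→a: +{a}
  A via A→c: +{c}
  B via B→b: +{b}
  C via C→B: +{b}
  C via C→a b: +{a}
  S via S→a C: +{a}
  S via S→b B: +{b}
  FIRST[S]={a,b}  FIRST[A]={a,c}  FIRST[B]={b}  FIRST[C]={a,b}
pass 2: (no change)
  FIRST[S]={a,b}  FIRST[A]={a,c}  FIRST[B]={b}  FIRST[C]={a,b}

FIRST(S) = ["a", "b"]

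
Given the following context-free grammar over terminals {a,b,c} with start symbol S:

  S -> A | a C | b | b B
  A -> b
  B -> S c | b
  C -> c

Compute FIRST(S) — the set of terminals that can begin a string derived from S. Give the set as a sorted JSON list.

FIRST iteration:
round 1:
  A via A→b: +{b}
  B via B→b: +{b}
  C via C→c: +{c}
  S via S→A: +{b}
  S via S→a C: +{a}
  FIRST(S)={a,b}  FIRST(A)={b}  FIRST(B)={b}  FIRST(C)={c}
round 2:
  B via B→S c: +{a}
  FIRST(S)={a,b}  FIRST(A)={b}  FIRST(B)={a,b}  FIRST(C)={c}
round 3: — fixpoint
  FIRST(S)={a,b}  FIRST(A)={b}  FIRST(B)={a,b}  FIRST(C)={c}

FIRST(S) = ["a", "b"]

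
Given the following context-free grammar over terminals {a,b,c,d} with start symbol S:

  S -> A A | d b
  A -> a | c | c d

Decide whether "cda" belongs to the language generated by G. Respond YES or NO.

CNF form of G:
  S -> A A | T1 T2
  A -> T0 T1 | a | c
  T0 -> c
  T1 -> d
  T2 -> b

CYK table (by increasing span):
  cell(0,0) c: {A,T0}  orig:{A}
  cell(1,1) d: {T1}  orig:{}
  cell(2,2) a: {A}
  cell(0,1) cd: {A}
  cell(1,2) da: ∅
  cell(0,2) cda: {S}

S ∈ T[0,2] ⇒ YES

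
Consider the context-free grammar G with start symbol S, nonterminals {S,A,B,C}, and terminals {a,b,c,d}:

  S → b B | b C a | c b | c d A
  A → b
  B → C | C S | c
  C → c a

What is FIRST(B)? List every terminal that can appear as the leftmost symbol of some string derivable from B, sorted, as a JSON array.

FIRST sets, iterate to fixpoint:
round 1:
  A via A→b: +{b}
  B via B→c: +{c}
  C via C→c a: +{c}
  S via S→b B: +{b}
  S via S→c b: +{c}
  FIRST(S)={b,c}  FIRST(A)={b}  FIRST(B)={c}  FIRST(C)={c}
round 2: (stable)
  FIRST(S)={b,c}  FIRST(A)={b}  FIRST(B)={c}  FIRST(C)={c}

FIRST(B) = ["c"]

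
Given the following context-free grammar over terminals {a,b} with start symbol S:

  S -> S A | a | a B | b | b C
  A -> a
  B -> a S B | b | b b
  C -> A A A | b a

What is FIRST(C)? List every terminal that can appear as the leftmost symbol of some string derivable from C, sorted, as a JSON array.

Compute FIRST by fixpoint:
iter 1:
  A via A→a: +{a}
  B via B→a S B: +{a}
  B via B→b: +{b}
  C via C→A A A: +{a}
  C via C→b a: +{b}
  S via S→a: +{a}
  S via S→b: +{b}
  FIRST(S)={a,b}  FIRST(A)={a}  FIRST(B)={a,b}  FIRST(C)={a,b}
iter 2: done
  FIRST(S)={a,b}  FIRST(A)={a}  FIRST(B)={a,b}  FIRST(C)={a,b}

FIRST(C) = ["a", "b"]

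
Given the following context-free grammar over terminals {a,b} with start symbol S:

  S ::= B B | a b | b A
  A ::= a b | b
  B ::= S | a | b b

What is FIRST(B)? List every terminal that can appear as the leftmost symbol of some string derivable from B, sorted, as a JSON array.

FIRST iteration:
round 1:
  A via A→a b: +{a}
  A via A→b: +{b}
  B via B→a: +{a}
  B via B→b b: +{b}
  S via S→B B: +{a,b}
  FIRST[S]={a,b}  FIRST[A]={a,b}  FIRST[B]={a,b}
round 2: (no change)
  FIRST[S]={a,b}  FIRST[A]={a,b}  FIRST[B]={a,b}

FIRST(B) = ["a", "b"]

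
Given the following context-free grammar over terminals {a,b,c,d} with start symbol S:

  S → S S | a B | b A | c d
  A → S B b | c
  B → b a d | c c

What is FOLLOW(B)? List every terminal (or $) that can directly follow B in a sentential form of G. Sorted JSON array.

FIRST sets, iterate to fixpoint:
iter 1:
  A via A→c: +{c}
  B via B→b a d: +{b}
  B via B→c c: +{c}
  S via S→a B: +{a}
  S via S→b A: +{b}
  S via S→c d: +{c}
  FIRST(S)={a,b,c}  FIRST(A)={c}  FIRST(B)={b,c}
iter 2:
  A via A→S B b: +{a,b}
  FIRST(S)={a,b,c}  FIRST(A)={a,b,c}  FIRST(B)={b,c}
iter 3: done
  FIRST(S)={a,b,c}  FIRST(A)={a,b,c}  FIRST(B)={b,c}

FOLLOW iteration:
initialize: $ ∈ FOLLOW(S)
pass 1:
  A→S B b: FOLLOW(S) ⊇ FIRST(B) = {b,c}; new: +{b,c}
  A→S B b: FOLLOW(B) ⊇ FIRST(b) = {b}; new: +{b}
  S→S S: FOLLOW(S) ⊇ FIRST(S) = {a,b,c}; new: +{a}
  S→a B: FOLLOW(B) ⊇ FOLLOW(S) ⊇ {$,a,b,c}; new: +{$,a,c}
  S→b A: FOLLOW(A) ⊇ FOLLOW(S) ⊇ {$,a,b,c}; new: +{$,a,b,c}
  S: {$,a,b,c}  A: {$,a,b,c}  B: {$,a,b,c}
pass 2: — fixpoint
  S: {$,a,b,c}  A: {$,a,b,c}  B: {$,a,b,c}

FOLLOW(B) = ["$", "a", "b", "c"]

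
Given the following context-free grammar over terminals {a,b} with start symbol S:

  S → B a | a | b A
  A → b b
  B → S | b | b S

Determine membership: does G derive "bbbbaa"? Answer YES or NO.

CNF form of G:
  S -> B T1 | T0 A | a
  A -> T0 T0
  B -> B T1 | T0 A | T0 S | a | b
  T0 -> b
  T1 -> a

CYK fill:
  cell(0,0) b: {B,T0}  orig:{B}
  cell(1,1) b: {B,T0}  orig:{B}
  cell(2,2) b: {B,T0}  orig:{B}
  cell(3,3) b: {B,T0}  orig:{B}
  cell(4,4) a: {B,S,T1}  orig:{B,S}
  cell(5,5) a: {B,S,T1}  orig:{B,S}
  cell(0,1) bb: {A}
  cell(1,2) bb: {A}
  cell(2,3) bb: {A}
  cell(3,4) ba: {B,S}
  cell(4,5) aa: {B,S}
  cell(0,2) bbb: {B,S}
  cell(1,3) bbb: {B,S}
  cell(2,4) bba: {B}
  cell(3,5) baa: {B,S}
  cell(0,3) bbbb: {B}
  cell(1,4) bbba: {B,S}
  cell(2,5) bbaa: {B,S}
  cell(0,4) bbbba: {B,S}
  cell(1,5) bbbaa: {B,S}
  cell(0,5) bbbbaa: {B,S}

S ∈ T[0,5] ⇒ YES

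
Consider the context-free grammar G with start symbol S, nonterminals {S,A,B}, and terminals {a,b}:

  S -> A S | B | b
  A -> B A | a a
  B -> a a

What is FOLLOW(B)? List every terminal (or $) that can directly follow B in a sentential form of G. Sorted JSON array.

FIRST iteration:
round 1:
  A via A→a a: +{a}
  B via B→a a: +{a}
  S via S→A S: +{a}
  S via S→b: +{b}
  FIRST(S)={a,b}  FIRST(A)={a}  FIRST(B)={a}
round 2: (no change)
  FIRST(S)={a,b}  FIRST(A)={a}  FIRST(B)={a}

FOLLOW sets:
initialize: $ ∈ FOLLOW(S)
iter 1:
  A→B A: FOLLOW(B) ⊇ FIRST(A) = {a}; new: +{a}
  S→A S: FOLLOW(A) ⊇ FIRST(S) = {a,b}; new: +{a,b}
  S→B: FOLLOW(B) ⊇ FOLLOW(S) ⊇ {$}; new: +{$}
  S: {$}  A: {a,b}  B: {$,a}
iter 2: done
  S: {$}  A: {a,b}  B: {$,a}

FOLLOW(B) = ["$", "a"]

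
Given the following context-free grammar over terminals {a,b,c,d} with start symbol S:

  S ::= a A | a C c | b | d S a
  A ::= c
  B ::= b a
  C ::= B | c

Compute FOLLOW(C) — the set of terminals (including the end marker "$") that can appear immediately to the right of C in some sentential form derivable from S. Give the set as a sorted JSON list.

FIRST sets, iterate to fixpoint:
iter 1:
  A via A→c: +{c}
  B via B→b a: +{b}
  C via C→B: +{b}
  C via C→c: +{c}
  S via S→a A: +{a}
  S via S→b: +{b}
  S via S→d S a: +{d}
  FIRST(S)={a,b,d}  FIRST(A)={c}  FIRST(B)={b}  FIRST(C)={b,c}
iter 2: done
  FIRST(S)={a,b,d}  FIRST(A)={c}  FIRST(B)={b}  FIRST(C)={b,c}

Compute FOLLOW by fixpoint:
FOLLOW(S) := {$}
round 1:
  S→a A: FOLLOW(A) ⊇ FOLLOW(S) ⊇ {$}; new: +{$}
  S→a C c: FOLLOW(C) ⊇ FIRST(c) = {c}; new: +{c}
  S→d S a: FOLLOW(S) ⊇ FIRST(a) = {a}; new: +{a}
  FOLLOW[S]={$,a}  FOLLOW[A]={$}  FOLLOW[B]={}  FOLLOW[C]={c}
round 2:
  C→B: FOLLOW(B) ⊇ FOLLOW(C) ⊇ {c}; new: +{c}
  S→a A: FOLLOW(A) ⊇ FOLLOW(S) ⊇ {$,a}; new: +{a}
  FOLLOW[S]={$,a}  FOLLOW[A]={$,a}  FOLLOW[B]={c}  FOLLOW[C]={c}
round 3: — fixpoint
  FOLLOW[S]={$,a}  FOLLOW[A]={$,a}  FOLLOW[B]={c}  FOLLOW[C]={c}

FOLLOW(C) = ["c"]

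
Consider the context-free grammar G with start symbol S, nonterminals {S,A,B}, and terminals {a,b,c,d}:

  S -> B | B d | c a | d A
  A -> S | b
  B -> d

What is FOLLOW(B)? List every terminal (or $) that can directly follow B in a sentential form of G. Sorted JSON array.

FIRST iteration:
pass 1:
  A via A→b: +{b}
  B via B→d: +{d}
  S via S→B: +{d}
  S via S→c a: +{c}
  FIRST(S)={c,d}  FIRST(A)={b}  FIRST(B)={d}
pass 2:
  A via A→S: +{c,d}
  FIRST(S)={c,d}  FIRST(A)={b,c,d}  FIRST(B)={d}
pass 3: done
  FIRST(S)={c,d}  FIRST(A)={b,c,d}  FIRST(B)={d}

Compute FOLLOW by fixpoint:
FOLLOW(S) := {$}
[1]
  S→B: FOLLOW(B) ⊇ FOLLOW(S) ⊇ {$}; new: +{$}
  S→B d: FOLLOW(B) ⊇ FIRST(d) = {d}; new: +{d}
  S→d A: FOLLOW(A) ⊇ FOLLOW(S) ⊇ {$}; new: +{$}
  S: {$}  A: {$}  B: {$,d}
[2] (stable)
  S: {$}  A: {$}  B: {$,d}

FOLLOW(B) = ["$", "d"]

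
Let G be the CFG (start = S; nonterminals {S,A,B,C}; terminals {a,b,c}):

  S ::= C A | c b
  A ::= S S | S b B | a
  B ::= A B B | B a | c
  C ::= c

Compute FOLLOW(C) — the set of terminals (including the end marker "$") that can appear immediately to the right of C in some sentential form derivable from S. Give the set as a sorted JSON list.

Compute FIRST by fixpoint:
round 1:
  A via A→a: +{a}
  B via B→A B B: +{a}
  B via B→c: +{c}
  C via C→c: +{c}
  S via S→C A: +{c}
  FIRST(S)={c}  FIRST(A)={a}  FIRST(B)={a,c}  FIRST(C)={c}
round 2:
  A via A→S S: +{c}
  FIRST(S)={c}  FIRST(A)={a,c}  FIRST(B)={a,c}  FIRST(C)={c}
round 3: (stable)
  FIRST(S)={c}  FIRST(A)={a,c}  FIRST(B)={a,c}  FIRST(C)={c}

Compute FOLLOW by fixpoint:
initialize: $ ∈ FOLLOW(S)
pass 1:
  A→S S: FOLLOW(S) ⊇ FIRST(S) = {c}; new: +{c}
  A→S b B: FOLLOW(S) ⊇ FIRST(b) = {b}; new: +{b}
  B→A B B: FOLLOW(A) ⊇ FIRST(B) = {a,c}; new: +{a,c}
  B→A B B: FOLLOW(B) ⊇ FIRST(B) = {a,c}; new: +{a,c}
  S→C A: FOLLOW(C) ⊇ FIRST(A) = {a,c}; new: +{a,c}
  S→C A: FOLLOW(A) ⊇ FOLLOW(S) ⊇ {$,b,c}; new: +{$,b}
  FOLLOW[S]={$,b,c}  FOLLOW[A]={$,a,b,c}  FOLLOW[B]={a,c}  FOLLOW[C]={a,c}
pass 2:
  A→S S: FOLLOW(S) ⊇ FOLLOW(A) ⊇ {$,a,b,c}; new: +{a}
  A→S b B: FOLLOW(B) ⊇ FOLLOW(A) ⊇ {$,a,b,c}; new: +{$,b}
  FOLLOW[S]={$,a,b,c}  FOLLOW[A]={$,a,b,c}  FOLLOW[B]={$,a,b,c}  FOLLOW[C]={a,c}
pass 3: done
  FOLLOW[S]={$,a,b,c}  FOLLOW[A]={$,a,b,c}  FOLLOW[B]={$,a,b,c}  FOLLOW[C]={a,c}

FOLLOW(C) = ["a", "c"]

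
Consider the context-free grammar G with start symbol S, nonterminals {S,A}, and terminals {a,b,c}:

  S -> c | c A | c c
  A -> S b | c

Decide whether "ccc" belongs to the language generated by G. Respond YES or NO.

Convert to CNF:
  S -> T1 A | T1 T1 | c
  A -> S T0 | c
  T0 -> b
  T1 -> c

CYK fill:
  [0..0]={A,S,T1}  "c"  orig:{A,S}
  [1..1]={A,S,T1}  "c"  orig:{A,S}
  [2..2]={A,S,T1}  "c"  orig:{A,S}
  [0..1]={S}  "cc"
  [1..2]={S}  "cc"
  [0..2]=∅  "ccc"

S ∉ T[0,2] ⇒ NO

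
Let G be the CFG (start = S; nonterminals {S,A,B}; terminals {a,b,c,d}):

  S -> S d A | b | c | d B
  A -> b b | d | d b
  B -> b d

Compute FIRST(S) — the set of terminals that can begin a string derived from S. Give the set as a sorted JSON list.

FIRST sets, iterate to fixpoint:
pass 1:
  A via A→b b: +{b}
  A via A→d: +{d}
  B via B→b d: +{b}
  S via S→b: +{b}
  S via S→c: +{c}
  S via S→d B: +{d}
  FIRST(S)={b,c,d}  FIRST(A)={b,d}  FIRST(B)={b}
pass 2: (no change)
  FIRST(S)={b,c,d}  FIRST(A)={b,d}  FIRST(B)={b}

FIRST(S) = ["b", "c", "d"]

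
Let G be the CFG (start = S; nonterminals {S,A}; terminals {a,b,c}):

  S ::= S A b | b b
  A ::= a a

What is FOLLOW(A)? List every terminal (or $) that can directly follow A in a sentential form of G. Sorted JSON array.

FIRST iteration:
iter 1:
  A via A→a a: +{a}
  S via S→b b: +{b}
  FIRST(S)={b}  FIRST(A)={a}
iter 2: (stable)
  FIRST(S)={b}  FIRST(A)={a}

FOLLOW sets:
seed FOLLOW(S) with $
[1]
  S→S A b: FOLLOW(S) ⊇ FIRST(A) = {a}; new: +{a}
  S→S A b: FOLLOW(A) ⊇ FIRST(b) = {b}; new: +{b}
  FOLLOW(S)={$,a}  FOLLOW(A)={b}
[2] (stable)
  FOLLOW(S)={$,a}  FOLLOW(A)={b}

FOLLOW(A) = ["b"]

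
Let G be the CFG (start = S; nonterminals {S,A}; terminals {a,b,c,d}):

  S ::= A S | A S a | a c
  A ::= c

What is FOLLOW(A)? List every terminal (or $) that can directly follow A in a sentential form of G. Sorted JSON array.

FIRST sets, iterate to fixpoint:
[1]
  A via A→c: +{c}
  S via S→A S: +{c}
  S via S→a c: +{a}
  FIRST(S)={a,c}  FIRST(A)={c}
[2] (no change)
  FIRST(S)={a,c}  FIRST(A)={c}

FOLLOW sets:
seed FOLLOW(S) with $
round 1:
  S→A S: FOLLOW(A) ⊇ FIRST(S) = {a,c}; new: +{a,c}
  S→A S a: FOLLOW(S) ⊇ FIRST(a) = {a}; new: +{a}
  FOLLOW[S]={$,a}  FOLLOW[A]={a,c}
round 2: done
  FOLLOW[S]={$,a}  FOLLOW[A]={a,c}

FOLLOW(A) = ["a", "c"]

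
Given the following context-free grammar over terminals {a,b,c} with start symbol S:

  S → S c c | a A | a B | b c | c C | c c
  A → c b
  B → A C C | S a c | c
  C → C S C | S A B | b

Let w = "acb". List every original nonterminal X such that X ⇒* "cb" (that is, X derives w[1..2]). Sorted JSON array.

CNF form of G:
  S -> S X7 | T0 C | T0 T0 | T1 T0 | T2 A | T2 B
  A -> T0 T1
  B -> A X3 | S X4 | c
  C -> C X5 | S X6 | b
  T0 -> c
  T1 -> b
  T2 -> a
  X3 -> C C
  X4 -> T2 T0
  X5 -> S C
  X6 -> A B
  X7 -> T0 T0

Fill CYK table bottom-up — only the sub-triangle for w[1..2]:
  T[1,1] 'c' = {B,T0}  orig:{B}
  T[2,2] 'b' = {C,T1}  orig:{C}
  T[1,2] 'cb' = {A,S}

Original NTs in T[1,2] deriving "cb": ["A", "S"]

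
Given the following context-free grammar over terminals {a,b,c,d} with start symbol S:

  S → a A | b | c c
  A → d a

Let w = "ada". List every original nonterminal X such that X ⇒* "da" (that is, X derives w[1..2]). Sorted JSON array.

Convert to CNF:
  S -> T1 A | T2 T2 | b
  A -> T0 T1
  T0 -> d
  T1 -> a
  T2 -> c

CYK table (by increasing span) — only the sub-triangle for w[1..2]:
  [1..1]={T0}  "d"  orig:{}
  [2..2]={T1}  "a"  orig:{}
  [1..2]={A}  "da"

Original NTs in T[1,2] deriving "da": ["A"]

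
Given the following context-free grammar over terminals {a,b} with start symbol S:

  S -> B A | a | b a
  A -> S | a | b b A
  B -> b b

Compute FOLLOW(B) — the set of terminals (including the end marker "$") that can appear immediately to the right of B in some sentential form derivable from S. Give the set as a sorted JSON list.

FIRST iteration:
round 1:
  A via A→a: +{a}
  A via A→b b A: +{b}
  B via B→b b: +{b}
  S via S→B A: +{b}
  S via S→a: +{a}
  S: {a,b}  A: {a,b}  B: {b}
round 2: — fixpoint
  S: {a,b}  A: {a,b}  B: {b}

Compute FOLLOW by fixpoint:
initialize: $ ∈ FOLLOW(S)
round 1:
  S→B A: FOLLOW(B) ⊇ FIRST(A) = {a,b}; new: +{a,b}
  S→B A: FOLLOW(A) ⊇ FOLLOW(S) ⊇ {$}; new: +{$}
  S: {$}  A: {$}  B: {a,b}
round 2: (stable)
  S: {$}  A: {$}  B: {a,b}

FOLLOW(B) = ["a", "b"]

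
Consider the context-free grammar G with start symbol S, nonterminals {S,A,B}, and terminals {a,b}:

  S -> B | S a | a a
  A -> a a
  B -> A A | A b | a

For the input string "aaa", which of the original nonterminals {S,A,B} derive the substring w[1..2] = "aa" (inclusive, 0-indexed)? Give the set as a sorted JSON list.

CNF form of G:
  S -> A A | A T1 | S T0 | T0 T0 | a
  A -> T0 T0
  B -> A A | A T1 | a
  T0 -> a
  T1 -> b

CYK table (by increasing span) (cells [i..j] with 1 ≤ i ≤ j ≤ 2 only):
  [1..1]={B,S,T0}  "a"  orig:{B,S}
  [2..2]={B,S,T0}  "a"  orig:{B,S}
  [1..2]={A,S}  "aa"

Original NTs in T[1,2] deriving "aa": ["A", "S"]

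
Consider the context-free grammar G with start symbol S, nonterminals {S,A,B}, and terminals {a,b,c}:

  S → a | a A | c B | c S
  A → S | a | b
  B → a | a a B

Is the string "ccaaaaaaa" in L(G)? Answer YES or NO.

Convert to CNF:
  S -> T0 A | T1 B | T1 S | a
  A -> T0 A | T1 B | T1 S | a | b
  B -> T0 X2 | a
  T0 -> a
  T1 -> c
  X2 -> T0 B

Fill CYK table bottom-up:
  cell(0,0) c: {T1}  orig:{}
  cell(1,1) c: {T1}  orig:{}
  cell(2,2) a: {A,B,S,T0}  orig:{A,B,S}
  cell(3,3) a: {A,B,S,T0}  orig:{A,B,S}
  cell(4,4) a: {A,B,S,T0}  orig:{A,B,S}
  cell(5,5) a: {A,B,S,T0}  orig:{A,B,S}
  cell(6,6) a: {A,B,S,T0}  orig:{A,B,S}
  cell(7,7) a: {A,B,S,T0}  orig:{A,B,S}
  cell(8,8) a: {A,B,S,T0}  orig:{A,B,S}
  cell(0,1) cc: ∅
  cell(1,2) ca: {A,S}
  cell(2,3) aa: {A,S,X2}  orig:{A,S}
  cell(3,4) aa: {A,S,X2}  orig:{A,S}
  cell(4,5) aa: {A,S,X2}  orig:{A,S}
  cell(5,6) aa: {A,S,X2}  orig:{A,S}
  cell(6,7) aa: {A,S,X2}  orig:{A,S}
  cell(7,8) aa: {A,S,X2}  orig:{A,S}
  cell(0,2) cca: {A,S}
  cell(1,3) caa: {A,S}
  cell(2,4) aaa: {A,B,S}
  cell(3,5) aaa: {A,B,S}
  cell(4,6) aaa: {A,B,S}
  cell(5,7) aaa: {A,B,S}
  cell(6,8) aaa: {A,B,S}
  cell(0,3) ccaa: {A,S}
  cell(1,4) caaa: {A,S}
  cell(2,5) aaaa: {A,S,X2}  orig:{A,S}
  cell(3,6) aaaa: {A,S,X2}  orig:{A,S}
  cell(4,7) aaaa: {A,S,X2}  orig:{A,S}
  cell(5,8) aaaa: {A,S,X2}  orig:{A,S}
  cell(0,4) ccaaa: {A,S}
  cell(1,5) caaaa: {A,S}
  cell(2,6) aaaaa: {A,B,S}
  cell(3,7) aaaaa: {A,B,S}
  cell(4,8) aaaaa: {A,B,S}
  cell(0,5) ccaaaa: {A,S}
  cell(1,6) caaaaa: {A,S}
  cell(2,7) aaaaaa: {A,S,X2}  orig:{A,S}
  cell(3,8) aaaaaa: {A,S,X2}  orig:{A,S}
  cell(0,6) ccaaaaa: {A,S}
  cell(1,7) caaaaaa: {A,S}
  cell(2,8) aaaaaaa: {A,B,S}
  cell(0,7) ccaaaaaa: {A,S}
  cell(1,8) caaaaaaa: {A,S}
  cell(0,8) ccaaaaaaa: {A,S}

S ∈ T[0,8] ⇒ YES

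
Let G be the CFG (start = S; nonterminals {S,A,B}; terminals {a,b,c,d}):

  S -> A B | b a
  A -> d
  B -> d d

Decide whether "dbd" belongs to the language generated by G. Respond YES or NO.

CNF form of G:
  S -> A B | T1 T2
  A -> d
  B -> T0 T0
  T0 -> d
  T1 -> b
  T2 -> a

CYK table (by increasing span):
  [0..0]={A,T0}  "d"  orig:{A}
  [1..1]={T1}  "b"  orig:{}
  [2..2]={A,T0}  "d"  orig:{A}
  [0..1]=∅  "db"
  [1..2]=∅  "bd"
  [0..2]=∅  "dbd"

S ∉ T[0,2] ⇒ NO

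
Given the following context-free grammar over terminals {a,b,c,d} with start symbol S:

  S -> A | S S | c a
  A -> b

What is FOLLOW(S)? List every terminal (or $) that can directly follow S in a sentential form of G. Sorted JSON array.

FIRST iteration:
round 1:
  A via A→b: +{b}
  S via S→A: +{b}
  S via S→c a: +{c}
  FIRST(S)={b,c}  FIRST(A)={b}
round 2: — fixpoint
  FIRST(S)={b,c}  FIRST(A)={b}

Compute FOLLOW by fixpoint:
FOLLOW(S) := {$}
round 1:
  S→A: FOLLOW(A) ⊇ FOLLOW(S) ⊇ {$}; new: +{$}
  S→S S: FOLLOW(S) ⊇ FIRST(S) = {b,c}; new: +{b,c}
  FOLLOW[S]={$,b,c}  FOLLOW[A]={$}
round 2:
  S→A: FOLLOW(A) ⊇ FOLLOW(S) ⊇ {$,b,c}; new: +{b,c}
  FOLLOW[S]={$,b,c}  FOLLOW[A]={$,b,c}
round 3: (no change)
  FOLLOW[S]={$,b,c}  FOLLOW[A]={$,b,c}

FOLLOW(S) = ["$", "b", "c"]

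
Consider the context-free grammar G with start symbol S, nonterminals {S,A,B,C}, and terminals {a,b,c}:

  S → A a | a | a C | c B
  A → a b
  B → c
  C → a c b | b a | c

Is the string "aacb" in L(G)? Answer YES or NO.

CNF form of G:
  S -> A T0 | T0 C | T2 B | a
  A -> T0 T1
  B -> c
  C -> T0 X3 | T1 T0 | c
  T0 -> a
  T1 -> b
  T2 -> c
  X3 -> T2 T1

CYK fill:
  cell(0,0) a: {S,T0}  orig:{S}
  cell(1,1) a: {S,T0}  orig:{S}
  cell(2,2) c: {B,C,T2}  orig:{B,C}
  cell(3,3) b: {T1}  orig:{}
  cell(0,1) aa: ∅
  cell(1,2) ac: {S}
  cell(2,3) cb: {X3}  orig:{}
  cell(0,2) aac: ∅
  cell(1,3) acb: {C}
  cell(0,3) aacb: {S}

S ∈ T[0,3] ⇒ YES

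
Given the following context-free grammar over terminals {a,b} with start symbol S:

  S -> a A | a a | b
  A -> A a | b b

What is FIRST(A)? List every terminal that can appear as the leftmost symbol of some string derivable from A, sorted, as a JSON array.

Compute FIRST by fixpoint:
round 1:
  A via A→b b: +{b}
  S via S→a A: +{a}
  S via S→b: +{b}
  FIRST(S)={a,b}  FIRST(A)={b}
round 2: done
  FIRST(S)={a,b}  FIRST(A)={b}

FIRST(A) = ["b"]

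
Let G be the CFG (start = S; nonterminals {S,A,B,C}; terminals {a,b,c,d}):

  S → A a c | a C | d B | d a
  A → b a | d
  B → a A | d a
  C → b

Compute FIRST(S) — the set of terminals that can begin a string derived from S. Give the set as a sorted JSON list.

Compute FIRST by fixpoint:
pass 1:
  A via A→b a: +{b}
  A via A→d: +{d}
  B via B→a A: +{a}
  B via B→d a: +{d}
  C via C→b: +{b}
  S via S→A a c: +{b,d}
  S via S→a C: +{a}
  FIRST(S)={a,b,d}  FIRST(A)={b,d}  FIRST(B)={a,d}  FIRST(C)={b}
pass 2: done
  FIRST(S)={a,b,d}  FIRST(A)={b,d}  FIRST(B)={a,d}  FIRST(C)={b}

FIRST(S) = ["a", "b", "d"]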